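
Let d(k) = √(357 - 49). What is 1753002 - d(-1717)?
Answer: 1753002 - 2*√77 ≈ 1.7530e+6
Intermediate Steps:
d(k) = 2*√77 (d(k) = √308 = 2*√77)
1753002 - d(-1717) = 1753002 - 2*√77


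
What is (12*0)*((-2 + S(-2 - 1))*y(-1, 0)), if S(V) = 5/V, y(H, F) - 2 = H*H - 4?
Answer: 0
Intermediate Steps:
y(H, F) = -2 + H² (y(H, F) = 2 + (H*H - 4) = 2 + (H² - 4) = 2 + (-4 + H²) = -2 + H²)
(12*0)*((-2 + S(-2 - 1))*y(-1, 0)) = (12*0)*((-2 + 5/(-2 - 1))*(-2 + (-1)²)) = 0*((-2 + 5/(-3))*(-2 + 1)) = 0*((-2 + 5*(-⅓))*(-1)) = 0*((-2 - 5/3)*(-1)) = 0*(-11/3*(-1)) = 0*(11/3) = 0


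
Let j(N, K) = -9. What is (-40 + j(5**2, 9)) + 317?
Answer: 268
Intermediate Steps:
(-40 + j(5**2, 9)) + 317 = (-40 - 9) + 317 = -49 + 317 = 268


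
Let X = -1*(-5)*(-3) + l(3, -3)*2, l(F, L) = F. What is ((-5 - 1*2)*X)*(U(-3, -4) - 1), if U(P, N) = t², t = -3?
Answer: 504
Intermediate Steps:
U(P, N) = 9 (U(P, N) = (-3)² = 9)
X = -9 (X = -1*(-5)*(-3) + 3*2 = 5*(-3) + 6 = -15 + 6 = -9)
((-5 - 1*2)*X)*(U(-3, -4) - 1) = ((-5 - 1*2)*(-9))*(9 - 1) = ((-5 - 2)*(-9))*8 = -7*(-9)*8 = 63*8 = 504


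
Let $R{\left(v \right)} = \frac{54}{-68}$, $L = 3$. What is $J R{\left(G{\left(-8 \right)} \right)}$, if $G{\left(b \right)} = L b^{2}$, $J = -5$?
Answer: $\frac{135}{34} \approx 3.9706$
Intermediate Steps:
$G{\left(b \right)} = 3 b^{2}$
$R{\left(v \right)} = - \frac{27}{34}$ ($R{\left(v \right)} = 54 \left(- \frac{1}{68}\right) = - \frac{27}{34}$)
$J R{\left(G{\left(-8 \right)} \right)} = \left(-5\right) \left(- \frac{27}{34}\right) = \frac{135}{34}$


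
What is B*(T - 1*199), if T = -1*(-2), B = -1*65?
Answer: 12805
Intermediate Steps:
B = -65
T = 2
B*(T - 1*199) = -65*(2 - 1*199) = -65*(2 - 199) = -65*(-197) = 12805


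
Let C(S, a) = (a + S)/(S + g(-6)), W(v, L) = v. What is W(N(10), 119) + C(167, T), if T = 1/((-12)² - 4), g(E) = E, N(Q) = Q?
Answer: 248781/22540 ≈ 11.037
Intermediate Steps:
T = 1/140 (T = 1/(144 - 4) = 1/140 ≈ 0.0071429)
C(S, a) = (S + a)/(-6 + S) (C(S, a) = (a + S)/(S - 6) = (S + a)/(-6 + S))
W(N(10), 119) + C(167, T) = 10 + (167 + 1/140)/(-6 + 167) = 10 + (23381/140)/161 = 10 + (1/161)*(23381/140) = 10 + 23381/22540 = 248781/22540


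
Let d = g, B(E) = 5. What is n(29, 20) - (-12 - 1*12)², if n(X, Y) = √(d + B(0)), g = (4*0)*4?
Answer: -576 + √5 ≈ -573.76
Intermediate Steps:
g = 0 (g = 0*4 = 0)
d = 0
n(X, Y) = √5 (n(X, Y) = √(0 + 5) = √5)
n(29, 20) - (-12 - 1*12)² = √5 - (-12 - 1*12)² = √5 - (-12 - 12)² = √5 - 1*(-24)² = √5 - 1*576 = √5 - 576 = -576 + √5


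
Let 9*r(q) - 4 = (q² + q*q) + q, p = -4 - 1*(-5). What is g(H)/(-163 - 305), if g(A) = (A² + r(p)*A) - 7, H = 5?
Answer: -197/4212 ≈ -0.046771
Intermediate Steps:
p = 1 (p = -4 + 5 = 1)
r(q) = 4/9 + q/9 + 2*q²/9 (r(q) = 4/9 + ((q² + q*q) + q)/9 = 4/9 + ((q² + q²) + q)/9 = 4/9 + (2*q² + q)/9 = 4/9 + (q + 2*q²)/9 = 4/9 + (q/9 + 2*q²/9) = 4/9 + q/9 + 2*q²/9)
g(A) = -7 + A² + 7*A/9 (g(A) = (A² + (4/9 + (⅑)*1 + (2/9)*1²)*A) - 7 = (A² + (4/9 + ⅑ + (2/9)*1)*A) - 7 = (A² + (4/9 + ⅑ + 2/9)*A) - 7 = (A² + 7*A/9) - 7 = -7 + A² + 7*A/9)
g(H)/(-163 - 305) = (-7 + 5² + (7/9)*5)/(-163 - 305) = (-7 + 25 + 35/9)/(-468) = (197/9)*(-1/468) = -197/4212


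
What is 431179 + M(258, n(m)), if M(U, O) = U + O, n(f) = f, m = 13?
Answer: 431450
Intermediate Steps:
M(U, O) = O + U
431179 + M(258, n(m)) = 431179 + (13 + 258) = 431179 + 271 = 431450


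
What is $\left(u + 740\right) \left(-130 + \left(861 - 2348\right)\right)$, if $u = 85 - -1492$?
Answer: $-3746589$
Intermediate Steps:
$u = 1577$ ($u = 85 + 1492 = 1577$)
$\left(u + 740\right) \left(-130 + \left(861 - 2348\right)\right) = \left(1577 + 740\right) \left(-130 + \left(861 - 2348\right)\right) = 2317 \left(-130 + \left(861 - 2348\right)\right) = 2317 \left(-130 - 1487\right) = 2317 \left(-1617\right) = -3746589$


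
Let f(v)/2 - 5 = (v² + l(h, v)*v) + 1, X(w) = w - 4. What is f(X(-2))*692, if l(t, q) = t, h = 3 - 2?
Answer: 49824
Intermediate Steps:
h = 1
X(w) = -4 + w
f(v) = 12 + 2*v + 2*v² (f(v) = 10 + 2*((v² + 1*v) + 1) = 10 + 2*((v² + v) + 1) = 10 + 2*((v + v²) + 1) = 10 + 2*(1 + v + v²) = 10 + (2 + 2*v + 2*v²) = 12 + 2*v + 2*v²)
f(X(-2))*692 = (12 + 2*(-4 - 2) + 2*(-4 - 2)²)*692 = (12 + 2*(-6) + 2*(-6)²)*692 = (12 - 12 + 2*36)*692 = (12 - 12 + 72)*692 = 72*692 = 49824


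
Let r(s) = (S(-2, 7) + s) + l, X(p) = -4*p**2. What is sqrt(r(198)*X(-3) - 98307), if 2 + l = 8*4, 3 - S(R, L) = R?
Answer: 3*I*sqrt(11855) ≈ 326.64*I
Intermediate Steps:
S(R, L) = 3 - R
l = 30 (l = -2 + 8*4 = -2 + 32 = 30)
r(s) = 35 + s (r(s) = ((3 - 1*(-2)) + s) + 30 = ((3 + 2) + s) + 30 = (5 + s) + 30 = 35 + s)
sqrt(r(198)*X(-3) - 98307) = sqrt((35 + 198)*(-4*(-3)**2) - 98307) = sqrt(233*(-4*9) - 98307) = sqrt(233*(-36) - 98307) = sqrt(-8388 - 98307) = sqrt(-106695) = 3*I*sqrt(11855)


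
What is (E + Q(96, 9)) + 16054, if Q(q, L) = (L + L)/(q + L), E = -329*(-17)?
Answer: 757651/35 ≈ 21647.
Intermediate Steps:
E = 5593
Q(q, L) = 2*L/(L + q) (Q(q, L) = (2*L)/(L + q) = 2*L/(L + q))
(E + Q(96, 9)) + 16054 = (5593 + 2*9/(9 + 96)) + 16054 = (5593 + 2*9/105) + 16054 = (5593 + 2*9*(1/105)) + 16054 = (5593 + 6/35) + 16054 = 195761/35 + 16054 = 757651/35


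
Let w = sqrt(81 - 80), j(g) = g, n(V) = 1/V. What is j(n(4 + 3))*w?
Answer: 1/7 ≈ 0.14286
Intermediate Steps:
n(V) = 1/V
w = 1 (w = sqrt(1) = 1)
j(n(4 + 3))*w = 1/(4 + 3) = 1/7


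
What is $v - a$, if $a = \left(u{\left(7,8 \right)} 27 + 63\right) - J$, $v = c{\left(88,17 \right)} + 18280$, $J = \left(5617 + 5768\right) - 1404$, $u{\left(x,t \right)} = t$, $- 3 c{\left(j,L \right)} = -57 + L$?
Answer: $\frac{83986}{3} \approx 27995.0$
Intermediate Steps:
$c{\left(j,L \right)} = 19 - \frac{L}{3}$ ($c{\left(j,L \right)} = - \frac{-57 + L}{3} = 19 - \frac{L}{3}$)
$J = 9981$ ($J = 11385 - 1404 = 9981$)
$v = \frac{54880}{3}$ ($v = \left(19 - \frac{17}{3}\right) + 18280 = \frac{40}{3} + 18280 = \frac{54880}{3} \approx 18293.0$)
$a = -9702$ ($a = \left(8 \cdot 27 + 63\right) - 9981 = \left(216 + 63\right) - 9981 = 279 - 9981 = -9702$)
$v - a = \frac{54880}{3} - -9702 = \frac{54880}{3} + 9702 = \frac{83986}{3}$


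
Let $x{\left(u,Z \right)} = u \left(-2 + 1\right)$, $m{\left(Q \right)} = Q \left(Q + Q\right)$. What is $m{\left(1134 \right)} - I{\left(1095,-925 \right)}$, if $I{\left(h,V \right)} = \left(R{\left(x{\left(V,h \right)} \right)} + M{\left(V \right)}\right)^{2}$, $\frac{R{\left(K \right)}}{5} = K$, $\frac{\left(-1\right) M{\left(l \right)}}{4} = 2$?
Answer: $-18744777$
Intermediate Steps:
$m{\left(Q \right)} = 2 Q^{2}$ ($m{\left(Q \right)} = Q 2 Q = 2 Q^{2}$)
$x{\left(u,Z \right)} = - u$ ($x{\left(u,Z \right)} = u \left(-1\right) = - u$)
$M{\left(l \right)} = -8$ ($M{\left(l \right)} = \left(-4\right) 2 = -8$)
$R{\left(K \right)} = 5 K$
$I{\left(h,V \right)} = \left(-8 - 5 V\right)^{2}$ ($I{\left(h,V \right)} = \left(5 \left(- V\right) - 8\right)^{2} = \left(- 5 V - 8\right)^{2} = \left(-8 - 5 V\right)^{2}$)
$m{\left(1134 \right)} - I{\left(1095,-925 \right)} = 2 \cdot 1134^{2} - \left(8 + 5 \left(-925\right)\right)^{2} = 2 \cdot 1285956 - \left(8 - 4625\right)^{2} = 2571912 - \left(-4617\right)^{2} = 2571912 - 21316689 = -18744777$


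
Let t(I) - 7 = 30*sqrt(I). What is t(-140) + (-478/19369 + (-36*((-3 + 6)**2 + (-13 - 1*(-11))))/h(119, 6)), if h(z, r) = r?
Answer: -678393/19369 + 60*I*sqrt(35) ≈ -35.025 + 354.96*I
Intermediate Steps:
t(I) = 7 + 30*sqrt(I)
t(-140) + (-478/19369 + (-36*((-3 + 6)**2 + (-13 - 1*(-11))))/h(119, 6)) = (7 + 30*sqrt(-140)) + (-478/19369 - 36*((-3 + 6)**2 + (-13 - 1*(-11)))/6) = (7 + 30*(2*I*sqrt(35))) + (-478*1/19369 - 36*(3**2 + (-13 + 11))*(1/6)) = (7 + 60*I*sqrt(35)) + (-478/19369 - 36*(9 - 2)*(1/6)) = (7 + 60*I*sqrt(35)) + (-478/19369 - 36*7*(1/6)) = (7 + 60*I*sqrt(35)) + (-478/19369 - 252*1/6) = (7 + 60*I*sqrt(35)) + (-478/19369 - 42) = (7 + 60*I*sqrt(35)) - 813976/19369 = -678393/19369 + 60*I*sqrt(35)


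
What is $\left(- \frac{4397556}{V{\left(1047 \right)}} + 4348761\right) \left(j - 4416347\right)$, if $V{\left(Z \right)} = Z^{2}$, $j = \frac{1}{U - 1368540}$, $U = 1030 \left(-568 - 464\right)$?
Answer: $- \frac{17063759110237943207395331}{888477394500} \approx -1.9206 \cdot 10^{13}$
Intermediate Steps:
$U = -1062960$ ($U = 1030 \left(-1032\right) = -1062960$)
$j = - \frac{1}{2431500}$ ($j = \frac{1}{-1062960 - 1368540} = \frac{1}{-2431500} = - \frac{1}{2431500} \approx -4.1127 \cdot 10^{-7}$)
$\left(- \frac{4397556}{V{\left(1047 \right)}} + 4348761\right) \left(j - 4416347\right) = \left(- \frac{4397556}{1047^{2}} + 4348761\right) \left(- \frac{1}{2431500} - 4416347\right) = \left(- \frac{4397556}{1096209} + 4348761\right) \left(- \frac{10738347730501}{2431500}\right) = \left(\left(-4397556\right) \frac{1}{1096209} + 4348761\right) \left(- \frac{10738347730501}{2431500}\right) = \left(- \frac{1465852}{365403} + 4348761\right) \left(- \frac{10738347730501}{2431500}\right) = \frac{1589048849831}{365403} \left(- \frac{10738347730501}{2431500}\right) = - \frac{17063759110237943207395331}{888477394500}$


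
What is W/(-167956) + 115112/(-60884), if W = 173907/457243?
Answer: -2210058232392071/1168922651493068 ≈ -1.8907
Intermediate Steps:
W = 173907/457243 (W = 173907*(1/457243) = 173907/457243 ≈ 0.38034)
W/(-167956) + 115112/(-60884) = (173907/457243)/(-167956) + 115112/(-60884) = (173907/457243)*(-1/167956) + 115112*(-1/60884) = -173907/76796705308 - 28778/15221 = -2210058232392071/1168922651493068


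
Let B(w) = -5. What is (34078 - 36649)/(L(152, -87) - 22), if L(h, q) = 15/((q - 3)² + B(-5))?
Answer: 4162449/35615 ≈ 116.87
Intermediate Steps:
L(h, q) = 15/(-5 + (-3 + q)²) (L(h, q) = 15/((q - 3)² - 5) = 15/((-3 + q)² - 5) = 15/(-5 + (-3 + q)²))
(34078 - 36649)/(L(152, -87) - 22) = (34078 - 36649)/(15/(-5 + (-3 - 87)²) - 22) = -2571/(15/(-5 + (-90)²) - 22) = -2571/(15/(-5 + 8100) - 22) = -2571/(15/8095 - 22) = -2571/(15*(1/8095) - 22) = -2571/(3/1619 - 22) = -2571/(-35615/1619) = -2571*(-1619/35615) = 4162449/35615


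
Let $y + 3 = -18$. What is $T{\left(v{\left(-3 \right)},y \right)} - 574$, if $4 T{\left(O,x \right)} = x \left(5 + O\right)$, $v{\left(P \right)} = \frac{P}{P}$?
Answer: $- \frac{1211}{2} \approx -605.5$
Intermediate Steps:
$v{\left(P \right)} = 1$
$y = -21$ ($y = -3 - 18 = -21$)
$T{\left(O,x \right)} = \frac{x \left(5 + O\right)}{4}$
$T{\left(v{\left(-3 \right)},y \right)} - 574 = \frac{1}{4} \left(-21\right) \left(5 + 1\right) - 574 = \frac{1}{4} \left(-21\right) 6 - 574 = - \frac{63}{2} - 574 = - \frac{1211}{2}$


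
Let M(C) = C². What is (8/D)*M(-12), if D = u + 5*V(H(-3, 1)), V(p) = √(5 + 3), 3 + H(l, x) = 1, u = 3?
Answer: -3456/191 + 11520*√2/191 ≈ 67.203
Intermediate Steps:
H(l, x) = -2 (H(l, x) = -3 + 1 = -2)
V(p) = 2*√2 (V(p) = √8 = 2*√2)
D = 3 + 10*√2 (D = 3 + 5*(2*√2) = 3 + 10*√2 ≈ 17.142)
(8/D)*M(-12) = (8/(3 + 10*√2))*(-12)² = (8/(3 + 10*√2))*144 = 1152/(3 + 10*√2)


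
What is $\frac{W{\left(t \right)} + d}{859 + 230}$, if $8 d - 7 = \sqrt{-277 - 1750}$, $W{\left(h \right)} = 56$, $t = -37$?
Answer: $\frac{455}{8712} + \frac{i \sqrt{2027}}{8712} \approx 0.052227 + 0.0051678 i$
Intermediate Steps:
$d = \frac{7}{8} + \frac{i \sqrt{2027}}{8}$ ($d = \frac{7}{8} + \frac{\sqrt{-277 - 1750}}{8} = \frac{7}{8} + \frac{\sqrt{-2027}}{8} = \frac{7}{8} + \frac{i \sqrt{2027}}{8} \approx 0.875 + 5.6278 i$)
$\frac{W{\left(t \right)} + d}{859 + 230} = \frac{56 + \left(\frac{7}{8} + \frac{i \sqrt{2027}}{8}\right)}{859 + 230} = \frac{\frac{455}{8} + \frac{i \sqrt{2027}}{8}}{1089} = \left(\frac{455}{8} + \frac{i \sqrt{2027}}{8}\right) \frac{1}{1089} = \frac{455}{8712} + \frac{i \sqrt{2027}}{8712}$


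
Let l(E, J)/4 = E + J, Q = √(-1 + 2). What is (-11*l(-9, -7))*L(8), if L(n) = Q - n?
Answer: -4928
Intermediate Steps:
Q = 1 (Q = √1 = 1)
l(E, J) = 4*E + 4*J (l(E, J) = 4*(E + J) = 4*E + 4*J)
L(n) = 1 - n
(-11*l(-9, -7))*L(8) = (-11*(4*(-9) + 4*(-7)))*(1 - 1*8) = (-11*(-36 - 28))*(1 - 8) = -11*(-64)*(-7) = 704*(-7) = -4928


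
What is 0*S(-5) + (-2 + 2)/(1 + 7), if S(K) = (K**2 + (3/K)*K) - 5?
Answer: 0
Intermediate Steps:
S(K) = -2 + K**2 (S(K) = (K**2 + 3) - 5 = (3 + K**2) - 5 = -2 + K**2)
0*S(-5) + (-2 + 2)/(1 + 7) = 0*(-2 + (-5)**2) + (-2 + 2)/(1 + 7) = 0*(-2 + 25) + 0/8 = 0*23 + 0*(1/8) = 0 + 0 = 0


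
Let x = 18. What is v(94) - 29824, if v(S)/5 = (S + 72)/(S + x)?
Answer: -1669729/56 ≈ -29817.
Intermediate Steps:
v(S) = 5*(72 + S)/(18 + S) (v(S) = 5*((S + 72)/(S + 18)) = 5*((72 + S)/(18 + S)) = 5*(72 + S)/(18 + S))
v(94) - 29824 = 5*(72 + 94)/(18 + 94) - 29824 = 5*166/112 - 29824 = 5*(1/112)*166 - 29824 = 415/56 - 29824 = -1669729/56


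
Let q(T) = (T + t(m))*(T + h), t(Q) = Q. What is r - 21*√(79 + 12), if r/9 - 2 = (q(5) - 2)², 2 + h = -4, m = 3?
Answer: 918 - 21*√91 ≈ 717.67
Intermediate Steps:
h = -6 (h = -2 - 4 = -6)
q(T) = (-6 + T)*(3 + T) (q(T) = (T + 3)*(T - 6) = (3 + T)*(-6 + T) = (-6 + T)*(3 + T))
r = 918 (r = 18 + 9*((-18 + 5² - 3*5) - 2)² = 18 + 9*((-18 + 25 - 15) - 2)² = 18 + 9*(-8 - 2)² = 18 + 9*(-10)² = 18 + 9*100 = 18 + 900 = 918)
r - 21*√(79 + 12) = 918 - 21*√(79 + 12) = 918 - 21*√91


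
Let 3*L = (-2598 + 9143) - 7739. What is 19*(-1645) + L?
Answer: -31653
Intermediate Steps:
L = -398 (L = ((-2598 + 9143) - 7739)/3 = (6545 - 7739)/3 = (⅓)*(-1194) = -398)
19*(-1645) + L = 19*(-1645) - 398 = -31255 - 398 = -31653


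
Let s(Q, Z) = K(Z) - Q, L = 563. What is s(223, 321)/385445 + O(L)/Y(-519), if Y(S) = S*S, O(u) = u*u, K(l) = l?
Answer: 122200513583/103823850645 ≈ 1.1770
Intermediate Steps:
O(u) = u²
s(Q, Z) = Z - Q
Y(S) = S²
s(223, 321)/385445 + O(L)/Y(-519) = (321 - 1*223)/385445 + 563²/((-519)²) = (321 - 223)*(1/385445) + 316969/269361 = 98*(1/385445) + 316969*(1/269361) = 98/385445 + 316969/269361 = 122200513583/103823850645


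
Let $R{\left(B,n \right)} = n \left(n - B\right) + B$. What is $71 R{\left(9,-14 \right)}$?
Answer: $23501$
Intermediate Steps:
$R{\left(B,n \right)} = B + n \left(n - B\right)$
$71 R{\left(9,-14 \right)} = 71 \left(9 + \left(-14\right)^{2} - 9 \left(-14\right)\right) = 71 \left(9 + 196 + 126\right) = 71 \cdot 331 = 23501$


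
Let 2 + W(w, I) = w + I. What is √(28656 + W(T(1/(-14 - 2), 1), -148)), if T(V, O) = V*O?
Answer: √456095/4 ≈ 168.84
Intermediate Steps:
T(V, O) = O*V
W(w, I) = -2 + I + w (W(w, I) = -2 + (w + I) = -2 + (I + w) = -2 + I + w)
√(28656 + W(T(1/(-14 - 2), 1), -148)) = √(28656 + (-2 - 148 + 1/(-14 - 2))) = √(28656 + (-2 - 148 + 1/(-16))) = √(28656 + (-2 - 148 + 1*(-1/16))) = √(28656 + (-2 - 148 - 1/16)) = √(28656 - 2401/16) = √(456095/16) = √456095/4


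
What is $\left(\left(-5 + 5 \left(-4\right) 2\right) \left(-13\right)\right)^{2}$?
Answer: $342225$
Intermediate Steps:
$\left(\left(-5 + 5 \left(-4\right) 2\right) \left(-13\right)\right)^{2} = \left(\left(-5 - 40\right) \left(-13\right)\right)^{2} = \left(\left(-45\right) \left(-13\right)\right)^{2} = 585^{2} = 342225$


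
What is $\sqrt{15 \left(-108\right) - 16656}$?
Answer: $2 i \sqrt{4569} \approx 135.19 i$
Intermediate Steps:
$\sqrt{15 \left(-108\right) - 16656} = \sqrt{-1620 - 16656} = \sqrt{-18276} = 2 i \sqrt{4569}$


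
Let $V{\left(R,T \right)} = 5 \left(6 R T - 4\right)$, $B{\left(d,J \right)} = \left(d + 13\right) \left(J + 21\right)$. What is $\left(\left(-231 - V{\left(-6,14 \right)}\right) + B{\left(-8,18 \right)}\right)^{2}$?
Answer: $6270016$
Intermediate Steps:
$B{\left(d,J \right)} = \left(13 + d\right) \left(21 + J\right)$
$V{\left(R,T \right)} = -20 + 30 R T$ ($V{\left(R,T \right)} = 5 \left(6 R T - 4\right) = 5 \left(-4 + 6 R T\right) = -20 + 30 R T$)
$\left(\left(-231 - V{\left(-6,14 \right)}\right) + B{\left(-8,18 \right)}\right)^{2} = \left(\left(-231 - \left(-20 + 30 \left(-6\right) 14\right)\right) + \left(273 + 13 \cdot 18 + 21 \left(-8\right) + 18 \left(-8\right)\right)\right)^{2} = \left(\left(-231 - \left(-20 - 2520\right)\right) + \left(273 + 234 - 168 - 144\right)\right)^{2} = \left(\left(-231 - -2540\right) + 195\right)^{2} = \left(\left(-231 + 2540\right) + 195\right)^{2} = \left(2309 + 195\right)^{2} = 2504^{2} = 6270016$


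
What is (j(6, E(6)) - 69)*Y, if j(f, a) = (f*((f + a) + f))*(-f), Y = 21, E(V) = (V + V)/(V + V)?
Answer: -11277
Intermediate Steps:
E(V) = 1 (E(V) = (2*V)/((2*V)) = (2*V)*(1/(2*V)) = 1)
j(f, a) = -f²*(a + 2*f) (j(f, a) = (f*((a + f) + f))*(-f) = (f*(a + 2*f))*(-f) = -f²*(a + 2*f))
(j(6, E(6)) - 69)*Y = (6²*(-1*1 - 2*6) - 69)*21 = (36*(-1 - 12) - 69)*21 = (36*(-13) - 69)*21 = (-468 - 69)*21 = -537*21 = -11277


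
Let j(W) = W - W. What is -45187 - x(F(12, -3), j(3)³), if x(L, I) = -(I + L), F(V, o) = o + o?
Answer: -45193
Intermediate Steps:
j(W) = 0
F(V, o) = 2*o
x(L, I) = -I - L
-45187 - x(F(12, -3), j(3)³) = -45187 - (-1*0³ - 2*(-3)) = -45187 - (-1*0 - 1*(-6)) = -45187 - (0 + 6) = -45187 - 1*6 = -45187 - 6 = -45193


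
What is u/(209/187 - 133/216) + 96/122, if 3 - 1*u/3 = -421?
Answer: 285006288/112423 ≈ 2535.1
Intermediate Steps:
u = 1272 (u = 9 - 3*(-421) = 9 + 1263 = 1272)
u/(209/187 - 133/216) + 96/122 = 1272/(209/187 - 133/216) + 96/122 = 1272/(209*(1/187) - 133*1/216) + 96*(1/122) = 1272/(19/17 - 133/216) + 48/61 = 1272/(1843/3672) + 48/61 = 1272*(3672/1843) + 48/61 = 4670784/1843 + 48/61 = 285006288/112423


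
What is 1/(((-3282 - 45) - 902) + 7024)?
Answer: 1/2795 ≈ 0.00035778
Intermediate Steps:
1/(((-3282 - 45) - 902) + 7024) = 1/((-3327 - 902) + 7024) = 1/(-4229 + 7024) = 1/2795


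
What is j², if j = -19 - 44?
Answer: 3969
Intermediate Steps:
j = -63
j² = (-63)² = 3969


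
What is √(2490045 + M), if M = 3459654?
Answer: √5949699 ≈ 2439.2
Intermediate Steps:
√(2490045 + M) = √(2490045 + 3459654) = √5949699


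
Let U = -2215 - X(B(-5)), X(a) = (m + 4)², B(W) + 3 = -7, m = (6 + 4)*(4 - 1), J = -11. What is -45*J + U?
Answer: -2876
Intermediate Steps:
m = 30 (m = 10*3 = 30)
B(W) = -10 (B(W) = -3 - 7 = -10)
X(a) = 1156 (X(a) = (30 + 4)² = 34² = 1156)
U = -3371 (U = -2215 - 1*1156 = -2215 - 1156 = -3371)
-45*J + U = -45*(-11) - 3371 = 495 - 3371 = -2876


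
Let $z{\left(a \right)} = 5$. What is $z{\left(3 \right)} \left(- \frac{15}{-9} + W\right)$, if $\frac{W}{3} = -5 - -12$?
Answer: $\frac{340}{3} \approx 113.33$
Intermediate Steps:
$W = 21$ ($W = 3 \left(-5 - -12\right) = 3 \left(-5 + 12\right) = 3 \cdot 7 = 21$)
$z{\left(3 \right)} \left(- \frac{15}{-9} + W\right) = 5 \left(- \frac{15}{-9} + 21\right) = 5 \left(\left(-15\right) \left(- \frac{1}{9}\right) + 21\right) = 5 \left(\frac{5}{3} + 21\right) = 5 \cdot \frac{68}{3} = \frac{340}{3}$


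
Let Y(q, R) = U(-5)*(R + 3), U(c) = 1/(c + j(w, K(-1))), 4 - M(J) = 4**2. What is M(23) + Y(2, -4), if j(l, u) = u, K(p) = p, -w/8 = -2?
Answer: -71/6 ≈ -11.833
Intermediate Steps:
w = 16 (w = -8*(-2) = 16)
M(J) = -12 (M(J) = 4 - 1*4**2 = 4 - 1*16 = 4 - 16 = -12)
U(c) = 1/(-1 + c) (U(c) = 1/(c - 1) = 1/(-1 + c))
Y(q, R) = -1/2 - R/6 (Y(q, R) = (R + 3)/(-1 - 5) = (3 + R)/(-6) = -(3 + R)/6 = -1/2 - R/6)
M(23) + Y(2, -4) = -12 + (-1/2 - 1/6*(-4)) = -12 + (-1/2 + 2/3) = -12 + 1/6 = -71/6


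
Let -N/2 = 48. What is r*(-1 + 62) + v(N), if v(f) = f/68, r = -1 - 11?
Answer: -12468/17 ≈ -733.41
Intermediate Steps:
N = -96 (N = -2*48 = -96)
r = -12
v(f) = f/68 (v(f) = f*(1/68) = f/68)
r*(-1 + 62) + v(N) = -12*(-1 + 62) + (1/68)*(-96) = -12*61 - 24/17 = -732 - 24/17 = -12468/17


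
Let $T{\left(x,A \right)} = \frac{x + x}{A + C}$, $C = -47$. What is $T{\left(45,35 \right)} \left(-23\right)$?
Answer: $\frac{345}{2} \approx 172.5$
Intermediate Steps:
$T{\left(x,A \right)} = \frac{2 x}{-47 + A}$ ($T{\left(x,A \right)} = \frac{x + x}{A - 47} = \frac{2 x}{-47 + A}$)
$T{\left(45,35 \right)} \left(-23\right) = 2 \cdot 45 \frac{1}{-47 + 35} \left(-23\right) = 2 \cdot 45 \frac{1}{-12} \left(-23\right) = 2 \cdot 45 \left(- \frac{1}{12}\right) \left(-23\right) = \left(- \frac{15}{2}\right) \left(-23\right) = \frac{345}{2}$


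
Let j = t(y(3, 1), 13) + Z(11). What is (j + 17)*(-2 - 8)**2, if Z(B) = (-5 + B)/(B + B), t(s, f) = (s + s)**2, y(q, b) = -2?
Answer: 36600/11 ≈ 3327.3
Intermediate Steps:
t(s, f) = 4*s**2 (t(s, f) = (2*s)**2 = 4*s**2)
Z(B) = (-5 + B)/(2*B) (Z(B) = (-5 + B)/((2*B)) = (-5 + B)*(1/(2*B)) = (-5 + B)/(2*B))
j = 179/11 (j = 4*(-2)**2 + (1/2)*(-5 + 11)/11 = 4*4 + (1/2)*(1/11)*6 = 16 + 3/11 = 179/11 ≈ 16.273)
(j + 17)*(-2 - 8)**2 = (179/11 + 17)*(-2 - 8)**2 = (366/11)*(-10)**2 = (366/11)*100 = 36600/11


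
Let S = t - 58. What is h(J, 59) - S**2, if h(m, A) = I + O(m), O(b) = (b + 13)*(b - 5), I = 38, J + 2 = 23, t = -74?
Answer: -16842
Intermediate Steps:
J = 21 (J = -2 + 23 = 21)
O(b) = (-5 + b)*(13 + b) (O(b) = (13 + b)*(-5 + b) = (-5 + b)*(13 + b))
h(m, A) = -27 + m**2 + 8*m (h(m, A) = 38 + (-65 + m**2 + 8*m) = -27 + m**2 + 8*m)
S = -132 (S = -74 - 58 = -132)
h(J, 59) - S**2 = (-27 + 21**2 + 8*21) - 1*(-132)**2 = (-27 + 441 + 168) - 1*17424 = 582 - 17424 = -16842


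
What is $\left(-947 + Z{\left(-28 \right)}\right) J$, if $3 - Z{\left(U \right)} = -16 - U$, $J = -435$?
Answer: $415860$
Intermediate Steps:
$Z{\left(U \right)} = 19 + U$ ($Z{\left(U \right)} = 3 - \left(-16 - U\right) = 3 + \left(16 + U\right) = 19 + U$)
$\left(-947 + Z{\left(-28 \right)}\right) J = \left(-947 + \left(19 - 28\right)\right) \left(-435\right) = \left(-947 - 9\right) \left(-435\right) = \left(-956\right) \left(-435\right) = 415860$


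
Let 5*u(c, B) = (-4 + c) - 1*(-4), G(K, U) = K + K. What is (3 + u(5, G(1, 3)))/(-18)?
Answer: -2/9 ≈ -0.22222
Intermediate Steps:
G(K, U) = 2*K
u(c, B) = c/5 (u(c, B) = ((-4 + c) - 1*(-4))/5 = ((-4 + c) + 4)/5 = c/5)
(3 + u(5, G(1, 3)))/(-18) = (3 + (⅕)*5)/(-18) = (3 + 1)*(-1/18) = 4*(-1/18) = -2/9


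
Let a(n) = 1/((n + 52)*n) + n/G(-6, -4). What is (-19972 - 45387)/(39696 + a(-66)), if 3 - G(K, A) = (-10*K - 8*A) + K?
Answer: -5012512428/3044426699 ≈ -1.6465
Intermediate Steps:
G(K, A) = 3 + 8*A + 9*K (G(K, A) = 3 - ((-10*K - 8*A) + K) = 3 - (-9*K - 8*A) = 3 + (8*A + 9*K) = 3 + 8*A + 9*K)
a(n) = -n/83 + 1/(n*(52 + n)) (a(n) = 1/((n + 52)*n) + n/(3 + 8*(-4) + 9*(-6)) = 1/((52 + n)*n) + n/(3 - 32 - 54) = 1/(n*(52 + n)) + n/(-83) = 1/(n*(52 + n)) + n*(-1/83) = 1/(n*(52 + n)) - n/83 = -n/83 + 1/(n*(52 + n)))
(-19972 - 45387)/(39696 + a(-66)) = (-19972 - 45387)/(39696 + (1/83)*(83 - 1*(-66)³ - 52*(-66)²)/(-66*(52 - 66))) = -65359/(39696 + (1/83)*(-1/66)*(83 - 1*(-287496) - 52*4356)/(-14)) = -65359/(39696 + (1/83)*(-1/66)*(-1/14)*(83 + 287496 - 226512)) = -65359/(39696 + (1/83)*(-1/66)*(-1/14)*61067) = -65359/(39696 + 61067/76692) = -65359/3044426699/76692 = -65359*76692/3044426699 = -5012512428/3044426699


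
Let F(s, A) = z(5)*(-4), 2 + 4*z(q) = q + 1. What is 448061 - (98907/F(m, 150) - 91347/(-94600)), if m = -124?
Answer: 44725629803/94600 ≈ 4.7279e+5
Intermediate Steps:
z(q) = -¼ + q/4 (z(q) = -½ + (q + 1)/4 = -½ + (1 + q)/4 = -½ + (¼ + q/4) = -¼ + q/4)
F(s, A) = -4 (F(s, A) = (-¼ + (¼)*5)*(-4) = (-¼ + 5/4)*(-4) = 1*(-4) = -4)
448061 - (98907/F(m, 150) - 91347/(-94600)) = 448061 - (98907/(-4) - 91347/(-94600)) = 448061 - (98907*(-¼) - 91347*(-1/94600)) = 448061 - (-98907/4 + 91347/94600) = 448061 - 1*(-2339059203/94600) = 448061 + 2339059203/94600 = 44725629803/94600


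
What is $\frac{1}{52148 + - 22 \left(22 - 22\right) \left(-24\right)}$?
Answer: $\frac{1}{52148} \approx 1.9176 \cdot 10^{-5}$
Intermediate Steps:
$\frac{1}{52148 + - 22 \left(22 - 22\right) \left(-24\right)} = \frac{1}{52148 + \left(-22\right) 0 \left(-24\right)} = \frac{1}{52148 + 0 \left(-24\right)} = \frac{1}{52148 + 0} = \frac{1}{52148}$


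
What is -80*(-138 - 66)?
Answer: 16320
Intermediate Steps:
-80*(-138 - 66) = -80*(-204) = 16320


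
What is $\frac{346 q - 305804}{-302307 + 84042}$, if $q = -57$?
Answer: $\frac{325526}{218265} \approx 1.4914$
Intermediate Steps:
$\frac{346 q - 305804}{-302307 + 84042} = \frac{346 \left(-57\right) - 305804}{-302307 + 84042} = \frac{-19722 - 305804}{-218265} = \left(-325526\right) \left(- \frac{1}{218265}\right) = \frac{325526}{218265}$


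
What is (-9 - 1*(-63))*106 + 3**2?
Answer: 5733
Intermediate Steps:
(-9 - 1*(-63))*106 + 3**2 = (-9 + 63)*106 + 9 = 54*106 + 9 = 5724 + 9 = 5733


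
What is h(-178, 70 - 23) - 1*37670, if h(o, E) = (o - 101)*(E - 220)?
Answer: 10597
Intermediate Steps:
h(o, E) = (-220 + E)*(-101 + o) (h(o, E) = (-101 + o)*(-220 + E) = (-220 + E)*(-101 + o))
h(-178, 70 - 23) - 1*37670 = (22220 - 220*(-178) - 101*(70 - 23) + (70 - 23)*(-178)) - 1*37670 = (22220 + 39160 - 101*47 + 47*(-178)) - 37670 = (22220 + 39160 - 4747 - 8366) - 37670 = 48267 - 37670 = 10597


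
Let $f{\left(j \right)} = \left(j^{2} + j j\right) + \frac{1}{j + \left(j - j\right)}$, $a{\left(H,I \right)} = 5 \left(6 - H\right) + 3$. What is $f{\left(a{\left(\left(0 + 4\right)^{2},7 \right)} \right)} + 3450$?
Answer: $\frac{369795}{47} \approx 7868.0$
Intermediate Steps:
$a{\left(H,I \right)} = 33 - 5 H$ ($a{\left(H,I \right)} = \left(30 - 5 H\right) + 3 = 33 - 5 H$)
$f{\left(j \right)} = \frac{1}{j} + 2 j^{2}$ ($f{\left(j \right)} = \left(j^{2} + j^{2}\right) + \frac{1}{j + 0} = 2 j^{2} + \frac{1}{j} = \frac{1}{j} + 2 j^{2}$)
$f{\left(a{\left(\left(0 + 4\right)^{2},7 \right)} \right)} + 3450 = \frac{1 + 2 \left(33 - 5 \left(0 + 4\right)^{2}\right)^{3}}{33 - 5 \left(0 + 4\right)^{2}} + 3450 = \frac{1 + 2 \left(33 - 5 \cdot 4^{2}\right)^{3}}{33 - 5 \cdot 4^{2}} + 3450 = \frac{1 + 2 \left(33 - 80\right)^{3}}{33 - 80} + 3450 = \frac{1 + 2 \left(-47\right)^{3}}{-47} + 3450 = - \frac{1 + 2 \left(-103823\right)}{47} + 3450 = - \frac{1 - 207646}{47} + 3450 = \left(- \frac{1}{47}\right) \left(-207645\right) + 3450 = \frac{207645}{47} + 3450 = \frac{369795}{47}$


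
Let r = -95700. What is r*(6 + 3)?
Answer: -861300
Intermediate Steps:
r*(6 + 3) = -95700*(6 + 3) = -95700*9 = -861300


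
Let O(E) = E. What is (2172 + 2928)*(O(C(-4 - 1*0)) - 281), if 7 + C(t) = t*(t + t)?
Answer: -1305600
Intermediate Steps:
C(t) = -7 + 2*t² (C(t) = -7 + t*(t + t) = -7 + t*(2*t) = -7 + 2*t²)
(2172 + 2928)*(O(C(-4 - 1*0)) - 281) = (2172 + 2928)*((-7 + 2*(-4 - 1*0)²) - 281) = 5100*((-7 + 2*(-4 + 0)²) - 281) = 5100*((-7 + 2*(-4)²) - 281) = 5100*((-7 + 2*16) - 281) = 5100*((-7 + 32) - 281) = 5100*(25 - 281) = 5100*(-256) = -1305600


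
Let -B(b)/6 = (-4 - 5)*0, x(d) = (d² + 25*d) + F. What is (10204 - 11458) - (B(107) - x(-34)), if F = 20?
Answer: -928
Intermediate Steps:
x(d) = 20 + d² + 25*d (x(d) = (d² + 25*d) + 20 = 20 + d² + 25*d)
B(b) = 0 (B(b) = -6*(-4 - 5)*0 = -(-54)*0 = -6*0 = 0)
(10204 - 11458) - (B(107) - x(-34)) = (10204 - 11458) - (0 - (20 + (-34)² + 25*(-34))) = -1254 - (0 - (20 + 1156 - 850)) = -1254 - (0 - 1*326) = -1254 - (0 - 326) = -1254 - 1*(-326) = -1254 + 326 = -928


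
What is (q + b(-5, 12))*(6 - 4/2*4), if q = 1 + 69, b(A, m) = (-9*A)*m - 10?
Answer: -1200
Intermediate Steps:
b(A, m) = -10 - 9*A*m (b(A, m) = -9*A*m - 10 = -10 - 9*A*m)
q = 70
(q + b(-5, 12))*(6 - 4/2*4) = (70 + (-10 - 9*(-5)*12))*(6 - 4/2*4) = (70 + (-10 + 540))*(6 - 4*1/2*4) = (70 + 530)*(6 - 2*4) = 600*(6 - 8) = 600*(-2) = -1200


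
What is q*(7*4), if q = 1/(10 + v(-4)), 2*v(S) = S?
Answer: 7/2 ≈ 3.5000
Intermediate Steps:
v(S) = S/2
q = 1/8 (q = 1/(10 + (1/2)*(-4)) = 1/(10 - 2) = 1/8 ≈ 0.12500)
q*(7*4) = (7*4)/8 = (1/8)*28 = 7/2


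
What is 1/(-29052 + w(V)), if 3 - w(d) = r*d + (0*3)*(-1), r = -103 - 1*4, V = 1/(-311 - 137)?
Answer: -448/13014059 ≈ -3.4424e-5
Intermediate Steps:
V = -1/448 (V = 1/(-448) = -1/448 ≈ -0.0022321)
r = -107 (r = -103 - 4 = -107)
w(d) = 3 + 107*d (w(d) = 3 - (-107*d + (0*3)*(-1)) = 3 - (-107*d + 0*(-1)) = 3 - (-107*d + 0) = 3 - (-107)*d = 3 + 107*d)
1/(-29052 + w(V)) = 1/(-29052 + (3 + 107*(-1/448))) = 1/(-29052 + (3 - 107/448)) = 1/(-29052 + 1237/448) = 1/(-13014059/448) = -448/13014059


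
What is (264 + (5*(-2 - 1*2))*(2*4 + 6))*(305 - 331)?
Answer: 416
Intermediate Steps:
(264 + (5*(-2 - 1*2))*(2*4 + 6))*(305 - 331) = (264 + (5*(-2 - 2))*(8 + 6))*(-26) = (264 + (5*(-4))*14)*(-26) = (264 - 20*14)*(-26) = (264 - 280)*(-26) = -16*(-26) = 416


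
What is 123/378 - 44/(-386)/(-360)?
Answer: 26351/81060 ≈ 0.32508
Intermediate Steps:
123/378 - 44/(-386)/(-360) = 123*(1/378) - 44*(-1/386)*(-1/360) = 41/126 + (22/193)*(-1/360) = 41/126 - 11/34740 = 26351/81060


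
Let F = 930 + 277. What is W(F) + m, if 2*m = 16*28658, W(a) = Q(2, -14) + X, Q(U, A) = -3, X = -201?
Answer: 229060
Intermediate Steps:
F = 1207
W(a) = -204 (W(a) = -3 - 201 = -204)
m = 229264 (m = (16*28658)/2 = (1/2)*458528 = 229264)
W(F) + m = -204 + 229264 = 229060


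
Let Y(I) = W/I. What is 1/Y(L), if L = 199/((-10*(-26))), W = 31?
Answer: 199/8060 ≈ 0.024690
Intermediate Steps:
L = 199/260 ≈ 0.76538
Y(I) = 31/I
1/Y(L) = 1/(31/(199/260)) = 1/(31*(260/199)) = 1/(8060/199) = 199/8060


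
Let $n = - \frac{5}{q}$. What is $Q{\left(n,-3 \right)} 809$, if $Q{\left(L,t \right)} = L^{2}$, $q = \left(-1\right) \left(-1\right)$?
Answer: $20225$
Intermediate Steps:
$q = 1$
$n = -5$ ($n = - \frac{5}{1} = \left(-5\right) 1 = -5$)
$Q{\left(n,-3 \right)} 809 = \left(-5\right)^{2} \cdot 809 = 25 \cdot 809 = 20225$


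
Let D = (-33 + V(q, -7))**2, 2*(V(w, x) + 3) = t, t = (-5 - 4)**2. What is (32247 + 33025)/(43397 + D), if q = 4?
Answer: 261088/173669 ≈ 1.5034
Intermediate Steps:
t = 81 (t = (-9)**2 = 81)
V(w, x) = 75/2 (V(w, x) = -3 + (1/2)*81 = -3 + 81/2 = 75/2)
D = 81/4 (D = (-33 + 75/2)**2 = (9/2)**2 = 81/4 ≈ 20.250)
(32247 + 33025)/(43397 + D) = (32247 + 33025)/(43397 + 81/4) = 65272/(173669/4) = 65272*(4/173669) = 261088/173669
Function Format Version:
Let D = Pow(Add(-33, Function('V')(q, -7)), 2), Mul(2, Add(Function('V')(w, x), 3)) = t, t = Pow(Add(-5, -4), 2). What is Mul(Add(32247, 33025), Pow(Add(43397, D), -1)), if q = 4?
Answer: Rational(261088, 173669) ≈ 1.5034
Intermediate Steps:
t = 81 (t = Pow(-9, 2) = 81)
Function('V')(w, x) = Rational(75, 2) (Function('V')(w, x) = Add(-3, Mul(Rational(1, 2), 81)) = Add(-3, Rational(81, 2)) = Rational(75, 2))
D = Rational(81, 4) (D = Pow(Add(-33, Rational(75, 2)), 2) = Pow(Rational(9, 2), 2) = Rational(81, 4) ≈ 20.250)
Mul(Add(32247, 33025), Pow(Add(43397, D), -1)) = Mul(Add(32247, 33025), Pow(Add(43397, Rational(81, 4)), -1)) = Mul(65272, Pow(Rational(173669, 4), -1)) = Mul(65272, Rational(4, 173669)) = Rational(261088, 173669)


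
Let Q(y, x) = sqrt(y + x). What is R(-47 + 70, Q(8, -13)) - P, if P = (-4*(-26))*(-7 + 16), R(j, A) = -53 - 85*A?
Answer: -989 - 85*I*sqrt(5) ≈ -989.0 - 190.07*I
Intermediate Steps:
Q(y, x) = sqrt(x + y)
R(j, A) = -53 - 85*A
P = 936 (P = 104*9 = 936)
R(-47 + 70, Q(8, -13)) - P = (-53 - 85*sqrt(-13 + 8)) - 1*936 = (-53 - 85*I*sqrt(5)) - 936 = -989 - 85*I*sqrt(5)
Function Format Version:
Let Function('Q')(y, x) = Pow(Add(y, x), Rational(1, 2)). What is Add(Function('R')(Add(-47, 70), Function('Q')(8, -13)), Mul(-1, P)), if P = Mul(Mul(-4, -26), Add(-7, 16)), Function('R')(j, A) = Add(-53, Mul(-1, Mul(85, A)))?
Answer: Add(-989, Mul(-85, I, Pow(5, Rational(1, 2)))) ≈ Add(-989.00, Mul(-190.07, I))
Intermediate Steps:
Function('Q')(y, x) = Pow(Add(x, y), Rational(1, 2))
Function('R')(j, A) = Add(-53, Mul(-85, A))
P = 936 (P = Mul(104, 9) = 936)
Add(Function('R')(Add(-47, 70), Function('Q')(8, -13)), Mul(-1, P)) = Add(Add(-53, Mul(-85, Pow(Add(-13, 8), Rational(1, 2)))), Mul(-1, 936)) = Add(Add(-53, Mul(-85, Pow(-5, Rational(1, 2)))), -936) = Add(Add(-53, Mul(-85, Mul(I, Pow(5, Rational(1, 2))))), -936) = Add(Add(-53, Mul(-85, I, Pow(5, Rational(1, 2)))), -936) = Add(-989, Mul(-85, I, Pow(5, Rational(1, 2))))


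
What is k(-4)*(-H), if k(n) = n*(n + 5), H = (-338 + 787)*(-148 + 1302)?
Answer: 2072584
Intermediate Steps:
H = 518146 (H = 449*1154 = 518146)
k(n) = n*(5 + n)
k(-4)*(-H) = (-4*(5 - 4))*(-1*518146) = -4*1*(-518146) = -4*(-518146) = 2072584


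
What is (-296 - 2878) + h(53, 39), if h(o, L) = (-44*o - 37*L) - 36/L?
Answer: -90349/13 ≈ -6949.9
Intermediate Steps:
h(o, L) = -44*o - 37*L - 36/L
(-296 - 2878) + h(53, 39) = (-296 - 2878) + (-44*53 - 37*39 - 36/39) = -3174 + (-2332 - 1443 - 36*1/39) = -3174 + (-2332 - 1443 - 12/13) = -3174 - 49087/13 = -90349/13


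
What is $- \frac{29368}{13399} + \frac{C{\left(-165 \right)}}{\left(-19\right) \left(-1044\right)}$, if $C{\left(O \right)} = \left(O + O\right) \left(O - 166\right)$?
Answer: $\frac{146838187}{44297094} \approx 3.3148$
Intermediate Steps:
$C{\left(O \right)} = 2 O \left(-166 + O\right)$
$- \frac{29368}{13399} + \frac{C{\left(-165 \right)}}{\left(-19\right) \left(-1044\right)} = - \frac{29368}{13399} + \frac{2 \left(-165\right) \left(-166 - 165\right)}{\left(-19\right) \left(-1044\right)} = \left(-29368\right) \frac{1}{13399} + \frac{2 \left(-165\right) \left(-331\right)}{19836} = - \frac{29368}{13399} + 109230 \cdot \frac{1}{19836} = - \frac{29368}{13399} + \frac{18205}{3306} = \frac{146838187}{44297094}$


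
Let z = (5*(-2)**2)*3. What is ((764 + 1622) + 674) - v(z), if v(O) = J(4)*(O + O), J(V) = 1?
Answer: 2940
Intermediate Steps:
z = 60 (z = (5*4)*3 = 20*3 = 60)
v(O) = 2*O (v(O) = 1*(O + O) = 1*(2*O) = 2*O)
((764 + 1622) + 674) - v(z) = ((764 + 1622) + 674) - 2*60 = (2386 + 674) - 1*120 = 3060 - 120 = 2940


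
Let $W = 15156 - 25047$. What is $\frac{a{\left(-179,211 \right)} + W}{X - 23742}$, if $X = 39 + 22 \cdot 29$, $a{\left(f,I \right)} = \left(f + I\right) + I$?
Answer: $\frac{9648}{23065} \approx 0.4183$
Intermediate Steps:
$a{\left(f,I \right)} = f + 2 I$ ($a{\left(f,I \right)} = \left(I + f\right) + I = f + 2 I$)
$X = 677$ ($X = 39 + 638 = 677$)
$W = -9891$
$\frac{a{\left(-179,211 \right)} + W}{X - 23742} = \frac{\left(-179 + 2 \cdot 211\right) - 9891}{677 - 23742} = \frac{\left(-179 + 422\right) - 9891}{-23065} = \left(243 - 9891\right) \left(- \frac{1}{23065}\right) = \left(-9648\right) \left(- \frac{1}{23065}\right) = \frac{9648}{23065}$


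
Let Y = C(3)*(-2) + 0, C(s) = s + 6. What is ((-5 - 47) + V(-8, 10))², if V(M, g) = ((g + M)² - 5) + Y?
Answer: 5041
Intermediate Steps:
C(s) = 6 + s
Y = -18 (Y = (6 + 3)*(-2) + 0 = 9*(-2) + 0 = -18 + 0 = -18)
V(M, g) = -23 + (M + g)² (V(M, g) = ((g + M)² - 5) - 18 = ((M + g)² - 5) - 18 = (-5 + (M + g)²) - 18 = -23 + (M + g)²)
((-5 - 47) + V(-8, 10))² = ((-5 - 47) + (-23 + (-8 + 10)²))² = (-52 + (-23 + 2²))² = (-52 + (-23 + 4))² = (-52 - 19)² = (-71)² = 5041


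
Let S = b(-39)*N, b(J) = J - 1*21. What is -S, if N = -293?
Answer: -17580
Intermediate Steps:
b(J) = -21 + J (b(J) = J - 21 = -21 + J)
S = 17580 (S = (-21 - 39)*(-293) = -60*(-293) = 17580)
-S = -1*17580 = -17580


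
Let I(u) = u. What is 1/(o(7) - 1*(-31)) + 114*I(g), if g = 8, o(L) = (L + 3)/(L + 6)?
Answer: 376669/413 ≈ 912.03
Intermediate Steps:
o(L) = (3 + L)/(6 + L)
1/(o(7) - 1*(-31)) + 114*I(g) = 1/((3 + 7)/(6 + 7) - 1*(-31)) + 114*8 = 1/(10/13 + 31) + 912 = 1/(413/13) + 912 = 13/413 + 912 = 376669/413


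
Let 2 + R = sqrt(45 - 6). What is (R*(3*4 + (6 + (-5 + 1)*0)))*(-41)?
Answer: 1476 - 738*sqrt(39) ≈ -3132.8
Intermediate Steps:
R = -2 + sqrt(39) (R = -2 + sqrt(45 - 6) = -2 + sqrt(39) ≈ 4.2450)
(R*(3*4 + (6 + (-5 + 1)*0)))*(-41) = ((-2 + sqrt(39))*(3*4 + (6 + (-5 + 1)*0)))*(-41) = ((-2 + sqrt(39))*(12 + (6 - 4*0)))*(-41) = ((-2 + sqrt(39))*(12 + (6 + 0)))*(-41) = ((-2 + sqrt(39))*(12 + 6))*(-41) = ((-2 + sqrt(39))*18)*(-41) = (-36 + 18*sqrt(39))*(-41) = 1476 - 738*sqrt(39)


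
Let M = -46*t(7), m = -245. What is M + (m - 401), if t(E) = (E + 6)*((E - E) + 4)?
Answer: -3038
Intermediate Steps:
t(E) = 24 + 4*E (t(E) = (6 + E)*(0 + 4) = (6 + E)*4 = 24 + 4*E)
M = -2392 (M = -46*(24 + 4*7) = -46*(24 + 28) = -46*52 = -2392)
M + (m - 401) = -2392 + (-245 - 401) = -2392 - 646 = -3038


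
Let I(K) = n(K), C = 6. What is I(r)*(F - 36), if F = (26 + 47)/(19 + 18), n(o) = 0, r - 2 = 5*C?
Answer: 0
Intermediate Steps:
r = 32 (r = 2 + 5*6 = 2 + 30 = 32)
I(K) = 0
F = 73/37 ≈ 1.9730
I(r)*(F - 36) = 0*(73/37 - 36) = 0*(-1259/37) = 0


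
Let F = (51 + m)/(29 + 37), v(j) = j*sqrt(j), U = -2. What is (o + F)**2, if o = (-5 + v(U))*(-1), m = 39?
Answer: 3932/121 + 280*I*sqrt(2)/11 ≈ 32.496 + 35.998*I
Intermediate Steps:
v(j) = j**(3/2)
o = 5 + 2*I*sqrt(2) (o = (-5 + (-2)**(3/2))*(-1) = (-5 - 2*I*sqrt(2))*(-1) = 5 + 2*I*sqrt(2) ≈ 5.0 + 2.8284*I)
F = 15/11 (F = (51 + 39)/(29 + 37) = 90/66 = 90*(1/66) = 15/11 ≈ 1.3636)
(o + F)**2 = ((5 + 2*I*sqrt(2)) + 15/11)**2 = (70/11 + 2*I*sqrt(2))**2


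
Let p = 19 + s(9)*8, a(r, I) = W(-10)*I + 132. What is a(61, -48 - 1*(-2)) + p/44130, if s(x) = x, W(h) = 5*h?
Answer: 107324251/44130 ≈ 2432.0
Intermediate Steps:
a(r, I) = 132 - 50*I (a(r, I) = (5*(-10))*I + 132 = -50*I + 132 = 132 - 50*I)
p = 91 (p = 19 + 9*8 = 19 + 72 = 91)
a(61, -48 - 1*(-2)) + p/44130 = (132 - 50*(-48 - 1*(-2))) + 91/44130 = (132 - 50*(-48 + 2)) + 91*(1/44130) = (132 - 50*(-46)) + 91/44130 = (132 + 2300) + 91/44130 = 2432 + 91/44130 = 107324251/44130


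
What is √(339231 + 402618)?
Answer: √741849 ≈ 861.31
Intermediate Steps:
√(339231 + 402618) = √741849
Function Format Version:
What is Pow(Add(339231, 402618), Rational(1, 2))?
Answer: Pow(741849, Rational(1, 2)) ≈ 861.31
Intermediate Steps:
Pow(Add(339231, 402618), Rational(1, 2)) = Pow(741849, Rational(1, 2))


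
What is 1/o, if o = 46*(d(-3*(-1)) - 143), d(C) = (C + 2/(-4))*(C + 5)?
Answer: -1/5658 ≈ -0.00017674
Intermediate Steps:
d(C) = (5 + C)*(-1/2 + C) (d(C) = (C + 2*(-1/4))*(5 + C) = (C - 1/2)*(5 + C) = (-1/2 + C)*(5 + C) = (5 + C)*(-1/2 + C))
o = -5658 (o = 46*((-5/2 + (-3*(-1))**2 + 9*(-3*(-1))/2) - 143) = 46*((-5/2 + 3**2 + (9/2)*3) - 143) = 46*((-5/2 + 9 + 27/2) - 143) = 46*(20 - 143) = 46*(-123) = -5658)
1/o = 1/(-5658) = -1/5658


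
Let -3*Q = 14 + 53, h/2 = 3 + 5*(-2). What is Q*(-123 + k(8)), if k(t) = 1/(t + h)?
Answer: 49513/18 ≈ 2750.7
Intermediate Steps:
h = -14 (h = 2*(3 + 5*(-2)) = 2*(3 - 10) = 2*(-7) = -14)
Q = -67/3 (Q = -(14 + 53)/3 = -⅓*67 = -67/3 ≈ -22.333)
k(t) = 1/(-14 + t) (k(t) = 1/(t - 14) = 1/(-14 + t))
Q*(-123 + k(8)) = -67*(-123 + 1/(-14 + 8))/3 = -67*(-123 + 1/(-6))/3 = -67*(-123 - ⅙)/3 = -67/3*(-739/6) = 49513/18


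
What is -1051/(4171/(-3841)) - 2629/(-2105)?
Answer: 8508621114/8779955 ≈ 969.10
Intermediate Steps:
-1051/(4171/(-3841)) - 2629/(-2105) = -1051/(4171*(-1/3841)) - 2629*(-1/2105) = -1051/(-4171/3841) + 2629/2105 = -1051*(-3841/4171) + 2629/2105 = 4036891/4171 + 2629/2105 = 8508621114/8779955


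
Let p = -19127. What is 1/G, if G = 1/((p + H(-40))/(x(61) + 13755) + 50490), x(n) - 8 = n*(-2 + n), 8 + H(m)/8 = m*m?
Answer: 876600989/17362 ≈ 50490.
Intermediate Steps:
H(m) = -64 + 8*m² (H(m) = -64 + 8*(m*m) = -64 + 8*m²)
x(n) = 8 + n*(-2 + n)
G = 17362/876600989 (G = 1/((-19127 + (-64 + 8*(-40)²))/((8 + 61² - 2*61) + 13755) + 50490) = 1/((-19127 + (-64 + 8*1600))/((8 + 3721 - 122) + 13755) + 50490) = 1/((-19127 + (-64 + 12800))/(3607 + 13755) + 50490) = 1/((-19127 + 12736)/17362 + 50490) = 1/(-6391*1/17362 + 50490) = 1/(-6391/17362 + 50490) = 1/(876600989/17362) = 17362/876600989 ≈ 1.9806e-5)
1/G = 1/(17362/876600989) = 876600989/17362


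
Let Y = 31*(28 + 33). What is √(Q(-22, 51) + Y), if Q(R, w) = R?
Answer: √1869 ≈ 43.232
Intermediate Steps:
Y = 1891 (Y = 31*61 = 1891)
√(Q(-22, 51) + Y) = √(-22 + 1891) = √1869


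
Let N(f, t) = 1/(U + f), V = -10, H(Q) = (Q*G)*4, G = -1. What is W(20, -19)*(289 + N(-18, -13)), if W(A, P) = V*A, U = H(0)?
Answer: -520100/9 ≈ -57789.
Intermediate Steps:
H(Q) = -4*Q (H(Q) = (Q*(-1))*4 = -Q*4 = -4*Q)
U = 0 (U = -4*0 = 0)
W(A, P) = -10*A
N(f, t) = 1/f (N(f, t) = 1/(0 + f) = 1/f)
W(20, -19)*(289 + N(-18, -13)) = (-10*20)*(289 + 1/(-18)) = -200*(289 - 1/18) = -200*5201/18 = -520100/9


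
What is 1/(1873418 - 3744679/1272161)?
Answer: 1272161/2383285571619 ≈ 5.3378e-7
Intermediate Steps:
1/(1873418 - 3744679/1272161) = 1/(2383285571619/1272161) = 1272161/2383285571619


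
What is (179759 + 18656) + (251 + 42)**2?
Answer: 284264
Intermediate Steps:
(179759 + 18656) + (251 + 42)**2 = 198415 + 293**2 = 198415 + 85849 = 284264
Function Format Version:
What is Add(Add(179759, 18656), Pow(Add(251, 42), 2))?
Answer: 284264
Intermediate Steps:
Add(Add(179759, 18656), Pow(Add(251, 42), 2)) = Add(198415, Pow(293, 2)) = Add(198415, 85849) = 284264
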